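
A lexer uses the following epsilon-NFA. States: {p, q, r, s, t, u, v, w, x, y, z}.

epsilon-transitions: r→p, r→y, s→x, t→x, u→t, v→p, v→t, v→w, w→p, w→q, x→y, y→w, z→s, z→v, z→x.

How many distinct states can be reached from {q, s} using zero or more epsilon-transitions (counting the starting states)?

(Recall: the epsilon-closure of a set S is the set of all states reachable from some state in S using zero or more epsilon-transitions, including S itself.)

Start with {q, s}.
From s via epsilon: add x.
From x via epsilon: add y.
From y via epsilon: add w.
From w via epsilon: add p.
epsilon-closure = {p, q, s, w, x, y}, which has 6 states.

6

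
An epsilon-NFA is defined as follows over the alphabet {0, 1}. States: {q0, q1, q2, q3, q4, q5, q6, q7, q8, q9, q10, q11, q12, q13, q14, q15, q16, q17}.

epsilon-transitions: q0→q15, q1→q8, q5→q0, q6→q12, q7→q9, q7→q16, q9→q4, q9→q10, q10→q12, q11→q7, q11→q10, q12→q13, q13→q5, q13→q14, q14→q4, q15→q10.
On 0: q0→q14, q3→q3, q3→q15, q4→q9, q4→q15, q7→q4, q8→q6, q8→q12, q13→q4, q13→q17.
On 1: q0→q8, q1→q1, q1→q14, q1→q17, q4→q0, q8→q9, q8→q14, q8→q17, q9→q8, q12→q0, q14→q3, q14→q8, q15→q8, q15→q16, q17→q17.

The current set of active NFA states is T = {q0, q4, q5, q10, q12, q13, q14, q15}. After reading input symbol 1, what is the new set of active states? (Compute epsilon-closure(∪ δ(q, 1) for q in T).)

q0 on 1 → {q8}.
q4 on 1 → {q0}.
q12 on 1 → {q0}.
q14 on 1 → {q3, q8}.
q15 on 1 → {q8, q16}.
No 1-transition from q5, q10, q13.
Union after reading 1: {q0, q3, q8, q16}.
Now take the epsilon-closure:
From q0 via epsilon: add q15.
From q15 via epsilon: add q10.
From q10 via epsilon: add q12.
From q12 via epsilon: add q13.
From q13 via epsilon: add q5, q14.
From q14 via epsilon: add q4.
No new states can be added; the closed set is {q0, q3, q4, q5, q8, q10, q12, q13, q14, q15, q16}.

{q0, q3, q4, q5, q8, q10, q12, q13, q14, q15, q16}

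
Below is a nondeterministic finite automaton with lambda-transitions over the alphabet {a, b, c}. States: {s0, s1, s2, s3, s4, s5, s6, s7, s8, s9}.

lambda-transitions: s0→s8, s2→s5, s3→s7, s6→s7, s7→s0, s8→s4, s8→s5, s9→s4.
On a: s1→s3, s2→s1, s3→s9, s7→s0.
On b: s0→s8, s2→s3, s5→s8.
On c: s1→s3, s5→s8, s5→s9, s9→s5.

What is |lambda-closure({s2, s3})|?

Start with {s2, s3}.
From s2 via lambda: add s5.
From s3 via lambda: add s7.
From s7 via lambda: add s0.
From s0 via lambda: add s8.
From s8 via lambda: add s4.
lambda-closure = {s0, s2, s3, s4, s5, s7, s8}, which has 7 states.

7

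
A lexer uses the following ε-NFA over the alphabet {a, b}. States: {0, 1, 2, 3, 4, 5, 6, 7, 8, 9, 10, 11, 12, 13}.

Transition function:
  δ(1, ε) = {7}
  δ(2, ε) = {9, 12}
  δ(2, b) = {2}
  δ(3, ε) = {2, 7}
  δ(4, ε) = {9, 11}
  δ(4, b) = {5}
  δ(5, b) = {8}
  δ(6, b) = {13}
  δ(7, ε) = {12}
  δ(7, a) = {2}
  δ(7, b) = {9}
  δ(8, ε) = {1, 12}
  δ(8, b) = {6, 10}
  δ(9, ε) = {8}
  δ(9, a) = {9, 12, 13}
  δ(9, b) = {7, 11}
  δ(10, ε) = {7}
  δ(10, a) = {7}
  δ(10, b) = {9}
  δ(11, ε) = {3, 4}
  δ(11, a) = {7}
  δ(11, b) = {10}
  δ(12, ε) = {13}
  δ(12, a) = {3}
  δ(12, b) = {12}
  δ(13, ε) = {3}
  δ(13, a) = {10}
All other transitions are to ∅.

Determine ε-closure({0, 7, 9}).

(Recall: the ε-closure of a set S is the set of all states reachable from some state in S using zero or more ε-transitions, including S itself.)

Start with {0, 7, 9}.
From 7 via ε: add 12.
From 9 via ε: add 8.
From 8 via ε: add 1.
From 12 via ε: add 13.
From 13 via ε: add 3.
From 3 via ε: add 2.
No new states can be added; the closed set is {0, 1, 2, 3, 7, 8, 9, 12, 13}.

{0, 1, 2, 3, 7, 8, 9, 12, 13}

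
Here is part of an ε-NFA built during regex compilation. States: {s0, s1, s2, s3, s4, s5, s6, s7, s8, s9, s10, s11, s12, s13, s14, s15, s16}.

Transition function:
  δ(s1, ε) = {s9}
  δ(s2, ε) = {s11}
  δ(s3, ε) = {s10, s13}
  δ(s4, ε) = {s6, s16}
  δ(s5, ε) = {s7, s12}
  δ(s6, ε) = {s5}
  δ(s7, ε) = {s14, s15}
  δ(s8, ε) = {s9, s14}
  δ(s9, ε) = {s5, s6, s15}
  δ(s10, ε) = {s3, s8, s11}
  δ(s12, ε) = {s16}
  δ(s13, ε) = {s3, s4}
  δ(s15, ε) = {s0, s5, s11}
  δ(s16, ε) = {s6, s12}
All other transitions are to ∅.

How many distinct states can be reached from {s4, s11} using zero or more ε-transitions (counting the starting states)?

10

Start with {s4, s11}.
From s4 via ε: add s6, s16.
From s6 via ε: add s5.
From s16 via ε: add s12.
From s5 via ε: add s7.
From s7 via ε: add s14, s15.
From s15 via ε: add s0.
ε-closure = {s0, s4, s5, s6, s7, s11, s12, s14, s15, s16}, which has 10 states.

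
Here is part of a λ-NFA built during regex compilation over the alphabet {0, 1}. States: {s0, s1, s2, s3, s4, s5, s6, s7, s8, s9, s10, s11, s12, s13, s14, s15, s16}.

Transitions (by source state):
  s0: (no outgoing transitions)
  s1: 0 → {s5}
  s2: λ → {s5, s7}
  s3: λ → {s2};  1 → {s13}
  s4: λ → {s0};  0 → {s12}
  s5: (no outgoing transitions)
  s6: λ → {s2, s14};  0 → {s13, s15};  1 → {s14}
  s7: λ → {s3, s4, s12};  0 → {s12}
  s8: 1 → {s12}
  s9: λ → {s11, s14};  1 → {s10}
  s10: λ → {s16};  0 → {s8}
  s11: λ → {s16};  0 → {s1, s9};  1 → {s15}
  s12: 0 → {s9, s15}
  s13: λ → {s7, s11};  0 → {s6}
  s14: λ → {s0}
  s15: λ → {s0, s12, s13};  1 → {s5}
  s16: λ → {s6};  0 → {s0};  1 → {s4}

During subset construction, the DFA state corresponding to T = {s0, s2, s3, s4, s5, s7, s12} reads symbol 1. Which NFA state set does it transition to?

s3 on 1 → {s13}.
No 1-transition from s0, s2, s4, s5, s7, s12.
Union after reading 1: {s13}.
Now take the λ-closure:
From s13 via λ: add s7, s11.
From s7 via λ: add s3, s4, s12.
From s11 via λ: add s16.
From s3 via λ: add s2.
From s4 via λ: add s0.
From s16 via λ: add s6.
From s2 via λ: add s5.
From s6 via λ: add s14.
No new states can be added; the closed set is {s0, s2, s3, s4, s5, s6, s7, s11, s12, s13, s14, s16}.

{s0, s2, s3, s4, s5, s6, s7, s11, s12, s13, s14, s16}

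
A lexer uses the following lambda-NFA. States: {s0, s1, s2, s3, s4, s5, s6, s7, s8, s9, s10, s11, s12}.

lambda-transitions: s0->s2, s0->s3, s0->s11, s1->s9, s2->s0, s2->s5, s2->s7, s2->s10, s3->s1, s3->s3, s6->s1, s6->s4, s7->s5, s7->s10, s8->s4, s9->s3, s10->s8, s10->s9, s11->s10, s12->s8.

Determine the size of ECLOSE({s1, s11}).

Start with {s1, s11}.
From s1 via lambda: add s9.
From s11 via lambda: add s10.
From s9 via lambda: add s3.
From s10 via lambda: add s8.
From s8 via lambda: add s4.
lambda-closure = {s1, s3, s4, s8, s9, s10, s11}, which has 7 states.

7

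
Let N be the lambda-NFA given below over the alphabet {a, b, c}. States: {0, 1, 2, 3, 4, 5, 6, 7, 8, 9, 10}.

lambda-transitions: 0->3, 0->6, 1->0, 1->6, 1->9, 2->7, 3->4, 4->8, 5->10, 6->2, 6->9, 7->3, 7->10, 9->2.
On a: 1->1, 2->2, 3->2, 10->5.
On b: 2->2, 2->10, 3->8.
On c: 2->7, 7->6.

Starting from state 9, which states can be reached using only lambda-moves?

{2, 3, 4, 7, 8, 9, 10}

Start with {9}.
From 9 via lambda: add 2.
From 2 via lambda: add 7.
From 7 via lambda: add 3, 10.
From 3 via lambda: add 4.
From 4 via lambda: add 8.
No new states can be added; the closed set is {2, 3, 4, 7, 8, 9, 10}.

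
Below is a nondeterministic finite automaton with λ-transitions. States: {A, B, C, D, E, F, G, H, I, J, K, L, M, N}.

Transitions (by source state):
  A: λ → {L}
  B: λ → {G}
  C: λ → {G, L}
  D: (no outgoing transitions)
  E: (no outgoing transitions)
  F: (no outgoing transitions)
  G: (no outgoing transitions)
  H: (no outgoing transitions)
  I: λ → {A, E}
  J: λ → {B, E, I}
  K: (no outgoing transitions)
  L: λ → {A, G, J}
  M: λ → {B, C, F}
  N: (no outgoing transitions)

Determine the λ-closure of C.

{A, B, C, E, G, I, J, L}

Start with {C}.
From C via λ: add G, L.
From L via λ: add A, J.
From J via λ: add B, E, I.
No new states can be added; the closed set is {A, B, C, E, G, I, J, L}.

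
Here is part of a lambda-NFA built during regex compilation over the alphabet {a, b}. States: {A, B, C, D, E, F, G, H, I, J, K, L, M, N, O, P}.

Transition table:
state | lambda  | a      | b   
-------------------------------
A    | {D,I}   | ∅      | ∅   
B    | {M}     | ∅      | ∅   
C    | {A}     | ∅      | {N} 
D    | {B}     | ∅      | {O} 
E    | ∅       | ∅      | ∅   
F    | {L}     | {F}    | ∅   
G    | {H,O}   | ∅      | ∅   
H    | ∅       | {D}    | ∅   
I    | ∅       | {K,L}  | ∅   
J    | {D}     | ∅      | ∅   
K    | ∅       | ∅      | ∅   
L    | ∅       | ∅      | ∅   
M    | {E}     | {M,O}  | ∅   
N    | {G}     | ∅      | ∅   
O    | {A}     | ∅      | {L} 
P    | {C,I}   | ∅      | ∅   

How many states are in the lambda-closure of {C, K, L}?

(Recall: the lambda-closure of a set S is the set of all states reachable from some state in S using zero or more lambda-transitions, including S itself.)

Start with {C, K, L}.
From C via lambda: add A.
From A via lambda: add D, I.
From D via lambda: add B.
From B via lambda: add M.
From M via lambda: add E.
lambda-closure = {A, B, C, D, E, I, K, L, M}, which has 9 states.

9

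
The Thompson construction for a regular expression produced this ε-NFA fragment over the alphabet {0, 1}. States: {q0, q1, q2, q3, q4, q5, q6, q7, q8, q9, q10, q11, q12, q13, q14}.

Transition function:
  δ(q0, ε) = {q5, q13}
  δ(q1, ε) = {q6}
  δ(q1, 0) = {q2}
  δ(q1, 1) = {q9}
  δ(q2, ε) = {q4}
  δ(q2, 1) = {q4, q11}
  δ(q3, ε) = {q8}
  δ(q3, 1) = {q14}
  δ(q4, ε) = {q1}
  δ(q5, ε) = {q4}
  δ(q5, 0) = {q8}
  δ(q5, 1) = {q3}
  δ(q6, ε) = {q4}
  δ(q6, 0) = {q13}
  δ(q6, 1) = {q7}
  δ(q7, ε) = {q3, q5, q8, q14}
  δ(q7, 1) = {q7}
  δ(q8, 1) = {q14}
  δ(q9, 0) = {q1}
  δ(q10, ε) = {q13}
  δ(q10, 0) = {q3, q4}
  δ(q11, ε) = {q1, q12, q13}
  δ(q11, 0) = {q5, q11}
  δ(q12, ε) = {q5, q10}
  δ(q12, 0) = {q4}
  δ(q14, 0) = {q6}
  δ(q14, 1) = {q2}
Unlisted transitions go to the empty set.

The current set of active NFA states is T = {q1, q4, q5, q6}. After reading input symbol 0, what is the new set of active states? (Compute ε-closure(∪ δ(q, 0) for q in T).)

q1 on 0 → {q2}.
q5 on 0 → {q8}.
q6 on 0 → {q13}.
No 0-transition from q4.
Union after reading 0: {q2, q8, q13}.
Now take the ε-closure:
From q2 via ε: add q4.
From q4 via ε: add q1.
From q1 via ε: add q6.
No new states can be added; the closed set is {q1, q2, q4, q6, q8, q13}.

{q1, q2, q4, q6, q8, q13}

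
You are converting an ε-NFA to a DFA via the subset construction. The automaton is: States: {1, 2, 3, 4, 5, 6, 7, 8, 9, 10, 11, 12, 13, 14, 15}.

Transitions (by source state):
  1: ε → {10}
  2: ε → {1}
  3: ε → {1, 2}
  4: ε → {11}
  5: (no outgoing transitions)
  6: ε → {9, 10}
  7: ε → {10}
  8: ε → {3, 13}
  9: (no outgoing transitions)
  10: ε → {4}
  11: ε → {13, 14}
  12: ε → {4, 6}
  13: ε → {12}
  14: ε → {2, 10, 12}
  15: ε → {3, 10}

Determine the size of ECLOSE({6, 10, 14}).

10

Start with {6, 10, 14}.
From 6 via ε: add 9.
From 10 via ε: add 4.
From 14 via ε: add 2, 12.
From 2 via ε: add 1.
From 4 via ε: add 11.
From 11 via ε: add 13.
ε-closure = {1, 2, 4, 6, 9, 10, 11, 12, 13, 14}, which has 10 states.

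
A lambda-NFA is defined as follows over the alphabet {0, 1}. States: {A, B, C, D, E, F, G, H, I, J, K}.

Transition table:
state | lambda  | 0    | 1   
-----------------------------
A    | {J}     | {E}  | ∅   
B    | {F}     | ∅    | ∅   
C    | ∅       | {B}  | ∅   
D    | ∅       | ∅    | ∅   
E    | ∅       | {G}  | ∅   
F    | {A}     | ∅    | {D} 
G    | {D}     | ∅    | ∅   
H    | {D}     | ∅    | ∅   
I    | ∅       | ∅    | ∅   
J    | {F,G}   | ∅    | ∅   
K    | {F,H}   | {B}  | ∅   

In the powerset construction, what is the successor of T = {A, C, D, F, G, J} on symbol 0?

A on 0 → {E}.
C on 0 → {B}.
No 0-transition from D, F, G, J.
Union after reading 0: {B, E}.
Now take the lambda-closure:
From B via lambda: add F.
From F via lambda: add A.
From A via lambda: add J.
From J via lambda: add G.
From G via lambda: add D.
No new states can be added; the closed set is {A, B, D, E, F, G, J}.

{A, B, D, E, F, G, J}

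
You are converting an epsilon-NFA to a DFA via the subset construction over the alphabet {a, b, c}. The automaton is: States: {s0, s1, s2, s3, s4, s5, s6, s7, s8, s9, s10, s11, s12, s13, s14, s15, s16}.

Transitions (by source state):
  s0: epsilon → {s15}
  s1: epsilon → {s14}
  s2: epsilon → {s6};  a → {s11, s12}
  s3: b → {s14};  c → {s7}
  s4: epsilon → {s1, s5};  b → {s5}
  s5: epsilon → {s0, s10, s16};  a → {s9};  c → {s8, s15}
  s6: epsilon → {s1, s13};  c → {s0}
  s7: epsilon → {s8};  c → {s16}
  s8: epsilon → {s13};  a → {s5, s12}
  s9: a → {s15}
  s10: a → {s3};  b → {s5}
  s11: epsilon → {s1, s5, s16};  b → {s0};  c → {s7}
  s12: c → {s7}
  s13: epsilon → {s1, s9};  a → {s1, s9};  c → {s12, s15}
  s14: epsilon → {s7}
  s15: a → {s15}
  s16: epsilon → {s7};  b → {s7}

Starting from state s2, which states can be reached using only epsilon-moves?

Start with {s2}.
From s2 via epsilon: add s6.
From s6 via epsilon: add s1, s13.
From s1 via epsilon: add s14.
From s13 via epsilon: add s9.
From s14 via epsilon: add s7.
From s7 via epsilon: add s8.
No new states can be added; the closed set is {s1, s2, s6, s7, s8, s9, s13, s14}.

{s1, s2, s6, s7, s8, s9, s13, s14}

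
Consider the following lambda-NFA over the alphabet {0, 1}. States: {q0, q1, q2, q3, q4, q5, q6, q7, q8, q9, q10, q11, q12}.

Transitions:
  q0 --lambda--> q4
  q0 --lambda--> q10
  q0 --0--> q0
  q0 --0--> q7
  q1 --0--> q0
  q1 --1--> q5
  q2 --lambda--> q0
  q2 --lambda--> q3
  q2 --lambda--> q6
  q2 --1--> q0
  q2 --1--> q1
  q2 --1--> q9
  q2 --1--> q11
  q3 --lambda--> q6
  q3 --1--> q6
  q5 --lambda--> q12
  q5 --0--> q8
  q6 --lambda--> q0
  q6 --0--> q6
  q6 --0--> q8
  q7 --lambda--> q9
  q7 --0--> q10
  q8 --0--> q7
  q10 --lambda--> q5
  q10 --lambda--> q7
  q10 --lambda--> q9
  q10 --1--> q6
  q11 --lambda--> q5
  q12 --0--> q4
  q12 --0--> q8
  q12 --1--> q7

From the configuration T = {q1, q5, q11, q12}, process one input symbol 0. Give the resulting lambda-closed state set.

{q0, q4, q5, q7, q8, q9, q10, q12}

q1 on 0 → {q0}.
q5 on 0 → {q8}.
q12 on 0 → {q4, q8}.
No 0-transition from q11.
Union after reading 0: {q0, q4, q8}.
Now take the lambda-closure:
From q0 via lambda: add q10.
From q10 via lambda: add q5, q7, q9.
From q5 via lambda: add q12.
No new states can be added; the closed set is {q0, q4, q5, q7, q8, q9, q10, q12}.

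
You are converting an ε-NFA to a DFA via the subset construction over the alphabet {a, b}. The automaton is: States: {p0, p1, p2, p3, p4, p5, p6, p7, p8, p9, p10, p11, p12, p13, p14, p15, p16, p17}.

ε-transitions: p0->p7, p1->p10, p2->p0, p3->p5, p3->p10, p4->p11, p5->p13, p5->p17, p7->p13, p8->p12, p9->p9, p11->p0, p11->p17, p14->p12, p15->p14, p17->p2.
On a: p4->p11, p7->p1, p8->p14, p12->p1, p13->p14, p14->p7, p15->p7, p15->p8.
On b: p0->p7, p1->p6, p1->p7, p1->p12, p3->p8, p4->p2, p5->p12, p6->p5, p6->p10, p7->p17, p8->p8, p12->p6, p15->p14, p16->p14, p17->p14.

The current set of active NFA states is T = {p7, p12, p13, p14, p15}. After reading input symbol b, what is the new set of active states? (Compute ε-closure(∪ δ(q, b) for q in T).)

{p0, p2, p6, p7, p12, p13, p14, p17}

p7 on b → {p17}.
p12 on b → {p6}.
p15 on b → {p14}.
No b-transition from p13, p14.
Union after reading b: {p6, p14, p17}.
Now take the ε-closure:
From p14 via ε: add p12.
From p17 via ε: add p2.
From p2 via ε: add p0.
From p0 via ε: add p7.
From p7 via ε: add p13.
No new states can be added; the closed set is {p0, p2, p6, p7, p12, p13, p14, p17}.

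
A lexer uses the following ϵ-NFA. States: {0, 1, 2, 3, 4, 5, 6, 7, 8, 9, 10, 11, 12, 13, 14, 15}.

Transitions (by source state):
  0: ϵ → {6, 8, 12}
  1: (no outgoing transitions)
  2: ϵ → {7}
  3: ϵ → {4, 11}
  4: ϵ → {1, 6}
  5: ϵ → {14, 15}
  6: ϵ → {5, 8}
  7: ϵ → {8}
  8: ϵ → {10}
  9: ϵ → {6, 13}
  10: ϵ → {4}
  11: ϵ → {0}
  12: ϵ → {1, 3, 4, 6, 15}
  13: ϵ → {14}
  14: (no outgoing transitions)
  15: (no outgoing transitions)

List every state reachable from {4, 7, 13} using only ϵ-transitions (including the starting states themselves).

Start with {4, 7, 13}.
From 4 via ϵ: add 1, 6.
From 7 via ϵ: add 8.
From 13 via ϵ: add 14.
From 6 via ϵ: add 5.
From 8 via ϵ: add 10.
From 5 via ϵ: add 15.
No new states can be added; the closed set is {1, 4, 5, 6, 7, 8, 10, 13, 14, 15}.

{1, 4, 5, 6, 7, 8, 10, 13, 14, 15}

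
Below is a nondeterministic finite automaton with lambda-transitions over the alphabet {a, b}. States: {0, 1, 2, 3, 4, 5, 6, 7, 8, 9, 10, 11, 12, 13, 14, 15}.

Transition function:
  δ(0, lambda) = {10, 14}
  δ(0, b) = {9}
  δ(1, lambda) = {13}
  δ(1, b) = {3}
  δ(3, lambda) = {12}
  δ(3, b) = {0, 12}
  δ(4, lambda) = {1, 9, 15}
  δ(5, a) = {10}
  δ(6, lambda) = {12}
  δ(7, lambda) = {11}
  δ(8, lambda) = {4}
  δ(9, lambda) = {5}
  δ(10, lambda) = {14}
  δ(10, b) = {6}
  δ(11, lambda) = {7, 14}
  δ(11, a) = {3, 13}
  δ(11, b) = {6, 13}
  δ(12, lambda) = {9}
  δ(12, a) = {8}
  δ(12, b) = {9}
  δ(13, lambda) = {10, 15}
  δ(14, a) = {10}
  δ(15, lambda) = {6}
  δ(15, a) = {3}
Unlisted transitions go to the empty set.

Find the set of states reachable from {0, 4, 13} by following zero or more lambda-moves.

Start with {0, 4, 13}.
From 0 via lambda: add 10, 14.
From 4 via lambda: add 1, 9, 15.
From 9 via lambda: add 5.
From 15 via lambda: add 6.
From 6 via lambda: add 12.
No new states can be added; the closed set is {0, 1, 4, 5, 6, 9, 10, 12, 13, 14, 15}.

{0, 1, 4, 5, 6, 9, 10, 12, 13, 14, 15}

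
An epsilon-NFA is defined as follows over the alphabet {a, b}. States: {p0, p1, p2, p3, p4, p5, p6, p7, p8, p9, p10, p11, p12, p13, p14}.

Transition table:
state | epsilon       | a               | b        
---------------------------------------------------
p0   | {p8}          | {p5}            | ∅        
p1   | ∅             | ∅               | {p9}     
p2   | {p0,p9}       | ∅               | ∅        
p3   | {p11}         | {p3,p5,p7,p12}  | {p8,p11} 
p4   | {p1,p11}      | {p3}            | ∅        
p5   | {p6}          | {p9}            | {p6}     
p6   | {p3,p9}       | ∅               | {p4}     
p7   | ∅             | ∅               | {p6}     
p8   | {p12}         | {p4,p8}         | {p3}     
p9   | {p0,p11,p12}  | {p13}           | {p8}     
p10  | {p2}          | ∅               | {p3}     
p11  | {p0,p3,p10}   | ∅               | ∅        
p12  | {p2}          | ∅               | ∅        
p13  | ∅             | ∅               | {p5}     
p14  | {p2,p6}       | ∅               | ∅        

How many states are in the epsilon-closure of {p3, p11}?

Start with {p3, p11}.
From p11 via epsilon: add p0, p10.
From p0 via epsilon: add p8.
From p10 via epsilon: add p2.
From p2 via epsilon: add p9.
From p8 via epsilon: add p12.
epsilon-closure = {p0, p2, p3, p8, p9, p10, p11, p12}, which has 8 states.

8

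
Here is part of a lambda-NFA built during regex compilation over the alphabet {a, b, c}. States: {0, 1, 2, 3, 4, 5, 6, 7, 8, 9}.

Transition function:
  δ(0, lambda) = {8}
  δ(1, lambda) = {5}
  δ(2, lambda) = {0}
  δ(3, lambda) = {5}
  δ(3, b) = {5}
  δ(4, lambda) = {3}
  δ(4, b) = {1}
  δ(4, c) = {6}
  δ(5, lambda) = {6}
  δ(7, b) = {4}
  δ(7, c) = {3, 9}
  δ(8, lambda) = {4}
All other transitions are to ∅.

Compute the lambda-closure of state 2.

{0, 2, 3, 4, 5, 6, 8}

Start with {2}.
From 2 via lambda: add 0.
From 0 via lambda: add 8.
From 8 via lambda: add 4.
From 4 via lambda: add 3.
From 3 via lambda: add 5.
From 5 via lambda: add 6.
No new states can be added; the closed set is {0, 2, 3, 4, 5, 6, 8}.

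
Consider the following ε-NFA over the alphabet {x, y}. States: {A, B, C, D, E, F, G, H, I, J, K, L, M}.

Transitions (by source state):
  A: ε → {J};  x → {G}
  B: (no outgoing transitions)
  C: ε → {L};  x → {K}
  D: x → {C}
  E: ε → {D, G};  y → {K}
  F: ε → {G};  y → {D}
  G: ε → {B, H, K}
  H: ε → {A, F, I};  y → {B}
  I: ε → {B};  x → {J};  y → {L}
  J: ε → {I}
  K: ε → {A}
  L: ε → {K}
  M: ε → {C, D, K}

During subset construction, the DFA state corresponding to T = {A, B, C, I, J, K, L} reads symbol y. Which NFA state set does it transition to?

I on y → {L}.
No y-transition from A, B, C, J, K, L.
Union after reading y: {L}.
Now take the ε-closure:
From L via ε: add K.
From K via ε: add A.
From A via ε: add J.
From J via ε: add I.
From I via ε: add B.
No new states can be added; the closed set is {A, B, I, J, K, L}.

{A, B, I, J, K, L}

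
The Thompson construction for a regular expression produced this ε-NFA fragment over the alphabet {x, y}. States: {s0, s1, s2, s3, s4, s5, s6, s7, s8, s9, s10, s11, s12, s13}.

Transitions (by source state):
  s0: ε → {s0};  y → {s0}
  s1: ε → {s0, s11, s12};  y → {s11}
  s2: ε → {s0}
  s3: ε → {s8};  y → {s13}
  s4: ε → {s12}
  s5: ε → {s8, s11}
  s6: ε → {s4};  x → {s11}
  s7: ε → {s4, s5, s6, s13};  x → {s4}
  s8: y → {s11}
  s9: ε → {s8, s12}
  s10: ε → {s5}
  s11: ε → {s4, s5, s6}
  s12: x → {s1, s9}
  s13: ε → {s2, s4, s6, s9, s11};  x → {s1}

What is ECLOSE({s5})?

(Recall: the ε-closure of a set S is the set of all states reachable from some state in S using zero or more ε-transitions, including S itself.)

Start with {s5}.
From s5 via ε: add s8, s11.
From s11 via ε: add s4, s6.
From s4 via ε: add s12.
No new states can be added; the closed set is {s4, s5, s6, s8, s11, s12}.

{s4, s5, s6, s8, s11, s12}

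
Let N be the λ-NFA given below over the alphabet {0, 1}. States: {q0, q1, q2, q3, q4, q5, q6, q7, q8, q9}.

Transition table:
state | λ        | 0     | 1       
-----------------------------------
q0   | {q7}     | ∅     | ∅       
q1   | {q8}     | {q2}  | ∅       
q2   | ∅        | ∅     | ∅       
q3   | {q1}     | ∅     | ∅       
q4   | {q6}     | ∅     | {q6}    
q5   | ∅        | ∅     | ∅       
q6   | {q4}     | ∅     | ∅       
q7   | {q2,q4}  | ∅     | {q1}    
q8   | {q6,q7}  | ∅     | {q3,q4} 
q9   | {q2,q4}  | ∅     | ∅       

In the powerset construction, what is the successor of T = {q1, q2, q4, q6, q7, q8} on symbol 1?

{q1, q2, q3, q4, q6, q7, q8}

q4 on 1 → {q6}.
q7 on 1 → {q1}.
q8 on 1 → {q3, q4}.
No 1-transition from q1, q2, q6.
Union after reading 1: {q1, q3, q4, q6}.
Now take the λ-closure:
From q1 via λ: add q8.
From q8 via λ: add q7.
From q7 via λ: add q2.
No new states can be added; the closed set is {q1, q2, q3, q4, q6, q7, q8}.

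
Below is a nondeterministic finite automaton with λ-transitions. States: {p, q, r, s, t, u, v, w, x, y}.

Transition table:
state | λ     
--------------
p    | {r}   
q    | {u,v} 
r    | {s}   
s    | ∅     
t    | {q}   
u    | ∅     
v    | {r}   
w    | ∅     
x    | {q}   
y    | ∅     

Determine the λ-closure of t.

Start with {t}.
From t via λ: add q.
From q via λ: add u, v.
From v via λ: add r.
From r via λ: add s.
No new states can be added; the closed set is {q, r, s, t, u, v}.

{q, r, s, t, u, v}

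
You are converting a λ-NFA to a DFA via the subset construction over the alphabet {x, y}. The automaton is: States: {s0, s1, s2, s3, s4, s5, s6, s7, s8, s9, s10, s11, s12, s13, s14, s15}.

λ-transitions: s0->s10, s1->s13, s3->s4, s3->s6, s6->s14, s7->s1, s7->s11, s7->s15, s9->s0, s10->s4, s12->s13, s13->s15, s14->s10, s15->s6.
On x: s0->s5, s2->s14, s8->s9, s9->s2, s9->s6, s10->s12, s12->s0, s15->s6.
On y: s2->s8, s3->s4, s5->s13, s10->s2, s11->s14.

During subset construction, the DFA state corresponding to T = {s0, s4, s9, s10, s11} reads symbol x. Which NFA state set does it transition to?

{s2, s4, s5, s6, s10, s12, s13, s14, s15}

s0 on x → {s5}.
s9 on x → {s2, s6}.
s10 on x → {s12}.
No x-transition from s4, s11.
Union after reading x: {s2, s5, s6, s12}.
Now take the λ-closure:
From s6 via λ: add s14.
From s12 via λ: add s13.
From s13 via λ: add s15.
From s14 via λ: add s10.
From s10 via λ: add s4.
No new states can be added; the closed set is {s2, s4, s5, s6, s10, s12, s13, s14, s15}.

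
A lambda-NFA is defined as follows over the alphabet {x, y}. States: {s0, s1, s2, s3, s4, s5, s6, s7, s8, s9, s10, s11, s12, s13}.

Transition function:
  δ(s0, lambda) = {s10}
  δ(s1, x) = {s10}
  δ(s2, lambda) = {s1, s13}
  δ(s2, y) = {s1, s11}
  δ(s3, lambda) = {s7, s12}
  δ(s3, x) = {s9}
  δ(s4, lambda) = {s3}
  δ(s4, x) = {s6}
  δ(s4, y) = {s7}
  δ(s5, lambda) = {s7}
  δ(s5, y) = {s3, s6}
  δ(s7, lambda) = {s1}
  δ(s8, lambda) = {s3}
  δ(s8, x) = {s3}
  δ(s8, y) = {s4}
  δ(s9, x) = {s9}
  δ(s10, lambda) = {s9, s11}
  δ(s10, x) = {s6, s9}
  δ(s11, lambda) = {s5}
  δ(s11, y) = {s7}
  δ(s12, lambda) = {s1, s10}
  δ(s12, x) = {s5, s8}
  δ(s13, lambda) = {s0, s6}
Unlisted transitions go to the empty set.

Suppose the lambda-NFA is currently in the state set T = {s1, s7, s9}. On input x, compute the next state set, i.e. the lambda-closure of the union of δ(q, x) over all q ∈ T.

s1 on x → {s10}.
s9 on x → {s9}.
No x-transition from s7.
Union after reading x: {s9, s10}.
Now take the lambda-closure:
From s10 via lambda: add s11.
From s11 via lambda: add s5.
From s5 via lambda: add s7.
From s7 via lambda: add s1.
No new states can be added; the closed set is {s1, s5, s7, s9, s10, s11}.

{s1, s5, s7, s9, s10, s11}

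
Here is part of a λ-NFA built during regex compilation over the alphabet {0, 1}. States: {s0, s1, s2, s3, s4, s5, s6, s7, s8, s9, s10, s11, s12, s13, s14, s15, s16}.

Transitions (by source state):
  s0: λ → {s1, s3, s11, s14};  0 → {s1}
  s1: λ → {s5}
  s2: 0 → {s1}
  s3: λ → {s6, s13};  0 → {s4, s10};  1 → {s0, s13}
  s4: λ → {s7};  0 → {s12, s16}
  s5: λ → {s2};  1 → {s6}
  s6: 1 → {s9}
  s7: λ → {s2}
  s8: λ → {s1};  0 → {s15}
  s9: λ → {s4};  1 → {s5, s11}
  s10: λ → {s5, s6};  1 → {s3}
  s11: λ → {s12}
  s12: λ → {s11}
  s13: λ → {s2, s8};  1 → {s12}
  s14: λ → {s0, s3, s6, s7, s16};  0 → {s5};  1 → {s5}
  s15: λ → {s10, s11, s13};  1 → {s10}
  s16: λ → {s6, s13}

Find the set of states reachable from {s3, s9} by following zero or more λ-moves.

{s1, s2, s3, s4, s5, s6, s7, s8, s9, s13}

Start with {s3, s9}.
From s3 via λ: add s6, s13.
From s9 via λ: add s4.
From s4 via λ: add s7.
From s13 via λ: add s2, s8.
From s8 via λ: add s1.
From s1 via λ: add s5.
No new states can be added; the closed set is {s1, s2, s3, s4, s5, s6, s7, s8, s9, s13}.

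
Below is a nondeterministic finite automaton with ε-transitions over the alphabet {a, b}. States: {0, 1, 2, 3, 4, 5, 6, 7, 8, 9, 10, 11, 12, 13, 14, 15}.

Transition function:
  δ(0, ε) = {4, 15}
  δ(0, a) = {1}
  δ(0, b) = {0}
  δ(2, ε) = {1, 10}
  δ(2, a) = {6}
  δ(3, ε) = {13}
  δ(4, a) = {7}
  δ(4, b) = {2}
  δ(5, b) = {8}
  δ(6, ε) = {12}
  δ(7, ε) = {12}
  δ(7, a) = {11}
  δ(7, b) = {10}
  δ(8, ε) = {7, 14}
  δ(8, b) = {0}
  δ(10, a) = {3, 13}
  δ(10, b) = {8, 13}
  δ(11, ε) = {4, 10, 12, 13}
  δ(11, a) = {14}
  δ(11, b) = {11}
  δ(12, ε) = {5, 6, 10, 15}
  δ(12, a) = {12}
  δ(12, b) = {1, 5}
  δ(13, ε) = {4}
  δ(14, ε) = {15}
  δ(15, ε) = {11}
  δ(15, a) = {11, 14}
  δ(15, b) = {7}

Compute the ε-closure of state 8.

{4, 5, 6, 7, 8, 10, 11, 12, 13, 14, 15}

Start with {8}.
From 8 via ε: add 7, 14.
From 7 via ε: add 12.
From 14 via ε: add 15.
From 12 via ε: add 5, 6, 10.
From 15 via ε: add 11.
From 11 via ε: add 4, 13.
No new states can be added; the closed set is {4, 5, 6, 7, 8, 10, 11, 12, 13, 14, 15}.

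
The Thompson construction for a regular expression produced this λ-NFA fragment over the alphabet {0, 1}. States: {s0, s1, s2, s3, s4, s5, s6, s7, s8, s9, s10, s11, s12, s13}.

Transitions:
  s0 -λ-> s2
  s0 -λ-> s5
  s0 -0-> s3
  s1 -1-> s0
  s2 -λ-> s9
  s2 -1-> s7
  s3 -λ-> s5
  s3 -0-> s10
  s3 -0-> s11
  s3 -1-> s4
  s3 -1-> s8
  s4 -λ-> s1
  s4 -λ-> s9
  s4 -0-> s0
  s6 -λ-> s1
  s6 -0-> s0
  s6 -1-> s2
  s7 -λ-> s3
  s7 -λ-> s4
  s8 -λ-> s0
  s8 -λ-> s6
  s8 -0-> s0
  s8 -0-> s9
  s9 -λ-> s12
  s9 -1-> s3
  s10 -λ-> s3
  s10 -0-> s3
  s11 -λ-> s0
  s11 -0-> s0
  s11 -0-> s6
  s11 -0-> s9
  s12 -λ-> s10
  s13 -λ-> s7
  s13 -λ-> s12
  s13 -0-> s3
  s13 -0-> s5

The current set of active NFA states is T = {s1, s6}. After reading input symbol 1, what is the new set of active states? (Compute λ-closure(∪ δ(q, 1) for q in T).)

s1 on 1 → {s0}.
s6 on 1 → {s2}.
Union after reading 1: {s0, s2}.
Now take the λ-closure:
From s0 via λ: add s5.
From s2 via λ: add s9.
From s9 via λ: add s12.
From s12 via λ: add s10.
From s10 via λ: add s3.
No new states can be added; the closed set is {s0, s2, s3, s5, s9, s10, s12}.

{s0, s2, s3, s5, s9, s10, s12}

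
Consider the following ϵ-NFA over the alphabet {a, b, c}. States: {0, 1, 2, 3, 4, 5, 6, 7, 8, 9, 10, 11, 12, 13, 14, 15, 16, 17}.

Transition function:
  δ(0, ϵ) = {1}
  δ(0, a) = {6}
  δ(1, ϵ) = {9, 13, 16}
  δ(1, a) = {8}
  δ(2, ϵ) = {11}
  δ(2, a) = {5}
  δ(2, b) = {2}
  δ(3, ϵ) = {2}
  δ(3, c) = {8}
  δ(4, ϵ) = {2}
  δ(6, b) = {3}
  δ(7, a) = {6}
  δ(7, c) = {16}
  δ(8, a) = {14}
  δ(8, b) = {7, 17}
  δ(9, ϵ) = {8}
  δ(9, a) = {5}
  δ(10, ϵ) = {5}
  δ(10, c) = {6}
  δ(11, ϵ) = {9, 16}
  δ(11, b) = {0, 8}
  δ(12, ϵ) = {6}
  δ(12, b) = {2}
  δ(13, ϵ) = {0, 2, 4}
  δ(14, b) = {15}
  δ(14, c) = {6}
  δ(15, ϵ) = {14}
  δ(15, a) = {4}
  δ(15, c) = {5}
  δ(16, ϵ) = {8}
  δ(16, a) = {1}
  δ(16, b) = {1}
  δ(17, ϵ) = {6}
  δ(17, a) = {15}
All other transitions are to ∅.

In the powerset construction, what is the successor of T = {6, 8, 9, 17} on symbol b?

6 on b → {3}.
8 on b → {7, 17}.
No b-transition from 9, 17.
Union after reading b: {3, 7, 17}.
Now take the ϵ-closure:
From 3 via ϵ: add 2.
From 17 via ϵ: add 6.
From 2 via ϵ: add 11.
From 11 via ϵ: add 9, 16.
From 9 via ϵ: add 8.
No new states can be added; the closed set is {2, 3, 6, 7, 8, 9, 11, 16, 17}.

{2, 3, 6, 7, 8, 9, 11, 16, 17}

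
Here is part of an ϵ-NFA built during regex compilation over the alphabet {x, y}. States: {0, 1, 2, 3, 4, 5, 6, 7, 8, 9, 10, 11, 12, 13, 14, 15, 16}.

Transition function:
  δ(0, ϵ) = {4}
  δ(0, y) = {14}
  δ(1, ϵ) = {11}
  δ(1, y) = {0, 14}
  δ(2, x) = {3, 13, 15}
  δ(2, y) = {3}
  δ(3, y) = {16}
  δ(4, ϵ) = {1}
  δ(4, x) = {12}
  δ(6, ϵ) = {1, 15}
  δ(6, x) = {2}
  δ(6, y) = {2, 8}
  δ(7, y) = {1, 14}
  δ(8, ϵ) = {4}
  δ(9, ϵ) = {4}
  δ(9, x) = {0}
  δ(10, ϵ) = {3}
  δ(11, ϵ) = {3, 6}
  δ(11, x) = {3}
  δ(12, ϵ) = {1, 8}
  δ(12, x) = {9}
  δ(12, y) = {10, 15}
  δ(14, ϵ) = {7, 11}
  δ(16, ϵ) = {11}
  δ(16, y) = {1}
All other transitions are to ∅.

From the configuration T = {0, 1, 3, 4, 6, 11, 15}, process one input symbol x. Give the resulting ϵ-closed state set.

{1, 2, 3, 4, 6, 8, 11, 12, 15}

4 on x → {12}.
6 on x → {2}.
11 on x → {3}.
No x-transition from 0, 1, 3, 15.
Union after reading x: {2, 3, 12}.
Now take the ϵ-closure:
From 12 via ϵ: add 1, 8.
From 1 via ϵ: add 11.
From 8 via ϵ: add 4.
From 11 via ϵ: add 6.
From 6 via ϵ: add 15.
No new states can be added; the closed set is {1, 2, 3, 4, 6, 8, 11, 12, 15}.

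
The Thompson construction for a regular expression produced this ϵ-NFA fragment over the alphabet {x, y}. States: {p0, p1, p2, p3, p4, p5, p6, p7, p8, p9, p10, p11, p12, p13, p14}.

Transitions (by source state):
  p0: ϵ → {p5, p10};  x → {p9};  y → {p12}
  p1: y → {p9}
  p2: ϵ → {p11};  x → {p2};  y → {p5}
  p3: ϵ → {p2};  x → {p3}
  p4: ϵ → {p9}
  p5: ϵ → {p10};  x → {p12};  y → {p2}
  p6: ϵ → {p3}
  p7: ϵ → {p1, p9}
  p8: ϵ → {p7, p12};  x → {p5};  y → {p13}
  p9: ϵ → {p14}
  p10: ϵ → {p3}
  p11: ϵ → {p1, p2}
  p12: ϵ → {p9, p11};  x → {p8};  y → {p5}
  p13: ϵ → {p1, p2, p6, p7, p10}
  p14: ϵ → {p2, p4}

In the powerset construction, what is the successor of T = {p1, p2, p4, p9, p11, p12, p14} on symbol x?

p2 on x → {p2}.
p12 on x → {p8}.
No x-transition from p1, p4, p9, p11, p14.
Union after reading x: {p2, p8}.
Now take the ϵ-closure:
From p2 via ϵ: add p11.
From p8 via ϵ: add p7, p12.
From p7 via ϵ: add p1, p9.
From p9 via ϵ: add p14.
From p14 via ϵ: add p4.
No new states can be added; the closed set is {p1, p2, p4, p7, p8, p9, p11, p12, p14}.

{p1, p2, p4, p7, p8, p9, p11, p12, p14}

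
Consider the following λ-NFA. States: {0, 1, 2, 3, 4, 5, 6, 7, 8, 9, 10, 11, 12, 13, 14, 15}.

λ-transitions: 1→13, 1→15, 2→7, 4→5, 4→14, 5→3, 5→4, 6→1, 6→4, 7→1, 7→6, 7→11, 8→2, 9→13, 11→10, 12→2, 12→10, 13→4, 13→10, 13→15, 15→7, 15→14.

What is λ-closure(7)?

{1, 3, 4, 5, 6, 7, 10, 11, 13, 14, 15}

Start with {7}.
From 7 via λ: add 1, 6, 11.
From 1 via λ: add 13, 15.
From 6 via λ: add 4.
From 11 via λ: add 10.
From 4 via λ: add 5, 14.
From 5 via λ: add 3.
No new states can be added; the closed set is {1, 3, 4, 5, 6, 7, 10, 11, 13, 14, 15}.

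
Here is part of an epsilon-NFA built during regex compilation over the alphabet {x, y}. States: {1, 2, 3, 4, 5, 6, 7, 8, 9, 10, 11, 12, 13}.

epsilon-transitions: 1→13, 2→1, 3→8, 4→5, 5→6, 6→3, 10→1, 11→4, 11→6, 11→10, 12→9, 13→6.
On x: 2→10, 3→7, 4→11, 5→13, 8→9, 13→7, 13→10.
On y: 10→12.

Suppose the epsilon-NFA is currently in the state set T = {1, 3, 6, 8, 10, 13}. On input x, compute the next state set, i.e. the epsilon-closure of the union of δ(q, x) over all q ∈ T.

{1, 3, 6, 7, 8, 9, 10, 13}

3 on x → {7}.
8 on x → {9}.
13 on x → {7, 10}.
No x-transition from 1, 6, 10.
Union after reading x: {7, 9, 10}.
Now take the epsilon-closure:
From 10 via epsilon: add 1.
From 1 via epsilon: add 13.
From 13 via epsilon: add 6.
From 6 via epsilon: add 3.
From 3 via epsilon: add 8.
No new states can be added; the closed set is {1, 3, 6, 7, 8, 9, 10, 13}.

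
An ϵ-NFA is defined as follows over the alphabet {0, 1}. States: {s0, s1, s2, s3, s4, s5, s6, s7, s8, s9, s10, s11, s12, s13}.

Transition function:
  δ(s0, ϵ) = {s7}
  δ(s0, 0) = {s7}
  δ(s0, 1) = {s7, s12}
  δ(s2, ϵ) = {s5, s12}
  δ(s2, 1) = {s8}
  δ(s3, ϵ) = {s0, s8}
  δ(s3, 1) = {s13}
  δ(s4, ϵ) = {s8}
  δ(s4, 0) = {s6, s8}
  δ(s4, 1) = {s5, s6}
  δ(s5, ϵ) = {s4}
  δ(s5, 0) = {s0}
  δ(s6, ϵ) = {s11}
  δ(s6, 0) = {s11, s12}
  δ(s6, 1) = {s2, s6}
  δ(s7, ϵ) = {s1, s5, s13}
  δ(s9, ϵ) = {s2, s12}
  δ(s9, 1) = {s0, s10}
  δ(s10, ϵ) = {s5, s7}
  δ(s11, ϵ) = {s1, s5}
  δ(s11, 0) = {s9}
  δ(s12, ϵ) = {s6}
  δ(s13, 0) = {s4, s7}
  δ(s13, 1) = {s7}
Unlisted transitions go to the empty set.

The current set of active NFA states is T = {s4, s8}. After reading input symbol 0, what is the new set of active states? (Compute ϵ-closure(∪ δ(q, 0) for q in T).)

{s1, s4, s5, s6, s8, s11}

s4 on 0 → {s6, s8}.
No 0-transition from s8.
Union after reading 0: {s6, s8}.
Now take the ϵ-closure:
From s6 via ϵ: add s11.
From s11 via ϵ: add s1, s5.
From s5 via ϵ: add s4.
No new states can be added; the closed set is {s1, s4, s5, s6, s8, s11}.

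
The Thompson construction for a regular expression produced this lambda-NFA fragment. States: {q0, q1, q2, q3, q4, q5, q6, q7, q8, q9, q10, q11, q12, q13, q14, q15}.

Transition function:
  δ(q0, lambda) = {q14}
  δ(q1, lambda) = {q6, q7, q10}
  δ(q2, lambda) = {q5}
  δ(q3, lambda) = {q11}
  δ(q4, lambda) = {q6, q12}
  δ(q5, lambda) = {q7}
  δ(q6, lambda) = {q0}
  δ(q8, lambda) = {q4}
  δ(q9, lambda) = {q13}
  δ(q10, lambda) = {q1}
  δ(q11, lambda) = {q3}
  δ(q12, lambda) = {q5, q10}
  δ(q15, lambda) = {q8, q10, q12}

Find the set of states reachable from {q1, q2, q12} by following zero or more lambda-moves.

Start with {q1, q2, q12}.
From q1 via lambda: add q6, q7, q10.
From q2 via lambda: add q5.
From q6 via lambda: add q0.
From q0 via lambda: add q14.
No new states can be added; the closed set is {q0, q1, q2, q5, q6, q7, q10, q12, q14}.

{q0, q1, q2, q5, q6, q7, q10, q12, q14}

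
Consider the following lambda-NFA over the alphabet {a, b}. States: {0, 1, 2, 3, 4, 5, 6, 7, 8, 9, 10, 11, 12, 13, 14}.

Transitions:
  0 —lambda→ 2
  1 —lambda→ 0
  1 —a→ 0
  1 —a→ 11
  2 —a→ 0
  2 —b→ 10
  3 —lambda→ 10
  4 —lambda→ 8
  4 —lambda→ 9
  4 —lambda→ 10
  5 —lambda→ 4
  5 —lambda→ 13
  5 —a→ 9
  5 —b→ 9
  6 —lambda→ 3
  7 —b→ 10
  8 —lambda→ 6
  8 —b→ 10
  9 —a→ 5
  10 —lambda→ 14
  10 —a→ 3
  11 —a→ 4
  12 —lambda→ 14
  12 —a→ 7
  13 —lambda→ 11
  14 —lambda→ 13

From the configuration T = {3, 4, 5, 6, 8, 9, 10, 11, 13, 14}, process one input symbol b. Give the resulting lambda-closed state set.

{9, 10, 11, 13, 14}

5 on b → {9}.
8 on b → {10}.
No b-transition from 3, 4, 6, 9, 10, 11, 13, 14.
Union after reading b: {9, 10}.
Now take the lambda-closure:
From 10 via lambda: add 14.
From 14 via lambda: add 13.
From 13 via lambda: add 11.
No new states can be added; the closed set is {9, 10, 11, 13, 14}.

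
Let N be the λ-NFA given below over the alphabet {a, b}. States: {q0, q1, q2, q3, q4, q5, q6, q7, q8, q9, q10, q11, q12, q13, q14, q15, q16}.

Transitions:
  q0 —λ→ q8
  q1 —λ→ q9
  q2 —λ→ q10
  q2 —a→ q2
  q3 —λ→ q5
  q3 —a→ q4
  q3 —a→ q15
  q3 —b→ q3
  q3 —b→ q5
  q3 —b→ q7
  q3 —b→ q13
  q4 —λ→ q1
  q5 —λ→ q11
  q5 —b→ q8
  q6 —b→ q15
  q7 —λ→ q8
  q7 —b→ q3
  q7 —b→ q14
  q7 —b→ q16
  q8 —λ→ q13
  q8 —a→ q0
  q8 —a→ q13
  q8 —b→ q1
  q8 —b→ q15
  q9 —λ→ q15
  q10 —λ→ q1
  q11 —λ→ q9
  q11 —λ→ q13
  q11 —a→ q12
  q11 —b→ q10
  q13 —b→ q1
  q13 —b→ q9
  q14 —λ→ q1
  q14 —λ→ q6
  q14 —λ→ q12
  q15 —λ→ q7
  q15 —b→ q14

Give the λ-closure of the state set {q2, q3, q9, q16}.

Start with {q2, q3, q9, q16}.
From q2 via λ: add q10.
From q3 via λ: add q5.
From q9 via λ: add q15.
From q5 via λ: add q11.
From q10 via λ: add q1.
From q15 via λ: add q7.
From q7 via λ: add q8.
From q11 via λ: add q13.
No new states can be added; the closed set is {q1, q2, q3, q5, q7, q8, q9, q10, q11, q13, q15, q16}.

{q1, q2, q3, q5, q7, q8, q9, q10, q11, q13, q15, q16}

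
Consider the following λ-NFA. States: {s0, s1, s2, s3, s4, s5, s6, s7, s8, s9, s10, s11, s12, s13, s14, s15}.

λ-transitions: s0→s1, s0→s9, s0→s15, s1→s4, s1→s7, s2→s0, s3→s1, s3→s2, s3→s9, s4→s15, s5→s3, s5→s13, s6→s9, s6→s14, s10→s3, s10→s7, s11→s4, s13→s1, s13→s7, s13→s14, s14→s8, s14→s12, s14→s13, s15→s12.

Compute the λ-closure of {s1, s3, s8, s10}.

Start with {s1, s3, s8, s10}.
From s1 via λ: add s4, s7.
From s3 via λ: add s2, s9.
From s2 via λ: add s0.
From s4 via λ: add s15.
From s15 via λ: add s12.
No new states can be added; the closed set is {s0, s1, s2, s3, s4, s7, s8, s9, s10, s12, s15}.

{s0, s1, s2, s3, s4, s7, s8, s9, s10, s12, s15}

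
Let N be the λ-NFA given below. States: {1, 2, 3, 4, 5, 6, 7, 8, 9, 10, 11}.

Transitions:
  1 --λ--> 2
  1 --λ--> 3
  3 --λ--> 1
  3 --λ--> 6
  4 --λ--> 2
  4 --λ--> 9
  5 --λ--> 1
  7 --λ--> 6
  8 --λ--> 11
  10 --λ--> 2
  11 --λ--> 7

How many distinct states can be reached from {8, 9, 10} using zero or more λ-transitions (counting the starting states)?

7

Start with {8, 9, 10}.
From 8 via λ: add 11.
From 10 via λ: add 2.
From 11 via λ: add 7.
From 7 via λ: add 6.
λ-closure = {2, 6, 7, 8, 9, 10, 11}, which has 7 states.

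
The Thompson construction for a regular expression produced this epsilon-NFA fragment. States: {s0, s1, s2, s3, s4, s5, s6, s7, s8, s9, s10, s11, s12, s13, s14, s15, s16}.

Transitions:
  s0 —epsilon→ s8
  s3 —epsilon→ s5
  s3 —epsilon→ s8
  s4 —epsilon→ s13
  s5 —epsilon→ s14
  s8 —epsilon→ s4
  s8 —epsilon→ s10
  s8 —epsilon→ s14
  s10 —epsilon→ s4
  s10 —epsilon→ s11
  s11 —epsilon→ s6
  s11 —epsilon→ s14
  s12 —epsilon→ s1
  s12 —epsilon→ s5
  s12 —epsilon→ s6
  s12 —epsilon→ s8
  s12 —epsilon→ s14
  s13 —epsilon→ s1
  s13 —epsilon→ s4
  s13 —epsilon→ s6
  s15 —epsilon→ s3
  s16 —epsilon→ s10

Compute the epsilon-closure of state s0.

Start with {s0}.
From s0 via epsilon: add s8.
From s8 via epsilon: add s4, s10, s14.
From s4 via epsilon: add s13.
From s10 via epsilon: add s11.
From s11 via epsilon: add s6.
From s13 via epsilon: add s1.
No new states can be added; the closed set is {s0, s1, s4, s6, s8, s10, s11, s13, s14}.

{s0, s1, s4, s6, s8, s10, s11, s13, s14}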